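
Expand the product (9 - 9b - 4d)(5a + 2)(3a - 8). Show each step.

(9 - 9b - 4d)(5a + 2)(3a - 8)
= (45a + 18 - 45ab - 18b - 20ad - 8d)(3a - 8)    [distributive law]
= 135a² - 360a + 54a - 144 - 135a²b + 360ab - 54ab + 144b - 60a²d + 160ad - 24ad + 64d    [distributive law]
= 135a² - 306a - 144 - 135a²b + 306ab + 144b - 60a²d + 136ad + 64d    [combine like terms]

135a² - 306a - 144 - 135a²b + 306ab + 144b - 60a²d + 136ad + 64d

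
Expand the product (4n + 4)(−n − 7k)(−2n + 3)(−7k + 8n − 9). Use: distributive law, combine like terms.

(4n + 4)(−n − 7k)(−2n + 3)(−7k + 8n − 9)
= (−4n^2 − 28kn − 4n − 28k)(−2n + 3)(−7k + 8n − 9)    [distributive law]
= (8n^3 − 12n^2 + 56kn^2 − 84kn + 8n^2 − 12n + 56kn − 84k)(−7k + 8n − 9)    [distributive law]
= (8n^3 − 4n^2 + 56kn^2 − 28kn − 12n − 84k)(−7k + 8n − 9)    [combine like terms]
= −56kn^3 + 64n^4 − 72n^3 + 28kn^2 − 32n^3 + 36n^2 − 392k^2n^2 + 448kn^3 − 504kn^2 + 196k^2n − 224kn^2 + 252kn + 84kn − 96n^2 + 108n + 588k^2 − 672kn + 756k    [distributive law]
= 392kn^3 + 64n^4 − 104n^3 − 700kn^2 − 60n^2 − 392k^2n^2 + 196k^2n − 336kn + 108n + 588k^2 + 756k    [combine like terms]

392kn^3 + 64n^4 − 104n^3 − 700kn^2 − 60n^2 − 392k^2n^2 + 196k^2n − 336kn + 108n + 588k^2 + 756k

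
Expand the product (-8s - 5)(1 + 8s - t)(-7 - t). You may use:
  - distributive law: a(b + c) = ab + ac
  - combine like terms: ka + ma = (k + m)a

(-8s - 5)(1 + 8s - t)(-7 - t)
= (-8s - 64s^2 + 8st - 5 - 40s + 5t)(-7 - t)    [distributive law]
= (-48s - 64s^2 + 8st - 5 + 5t)(-7 - t)    [combine like terms]
= 336s + 48st + 448s^2 + 64s^2t - 56st - 8st^2 + 35 + 5t - 35t - 5t^2    [distributive law]
= 336s - 8st + 448s^2 + 64s^2t - 8st^2 + 35 - 30t - 5t^2    [combine like terms]

336s - 8st + 448s^2 + 64s^2t - 8st^2 + 35 - 30t - 5t^2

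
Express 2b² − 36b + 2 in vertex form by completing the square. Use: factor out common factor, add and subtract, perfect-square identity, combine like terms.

2b² − 36b + 2
= 2(b² − 18b) + 2    [factor out 2 from the b-terms]
= 2(b² − 18b + 81 − 81) + 2    [add and subtract 81 inside the bracket]
= 2(b − 9)² − 162 + 2    [perfect-square identity]
= 2(b − 9)² − 160    [combine constants]

2(b − 9)² − 160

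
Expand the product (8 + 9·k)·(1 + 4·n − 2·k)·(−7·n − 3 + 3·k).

(8 + 9·k)·(1 + 4·n − 2·k)·(−7·n − 3 + 3·k)
= (8 + 32·n − 16·k + 9·k + 36·k·n − 18·k^2)·(−7·n − 3 + 3·k)    [distributive law]
= (8 + 32·n − 7·k + 36·k·n − 18·k^2)·(−7·n − 3 + 3·k)    [combine like terms]
= −56·n − 24 + 24·k − 224·n^2 − 96·n + 96·k·n + 49·k·n + 21·k − 21·k^2 − 252·k·n^2 − 108·k·n + 108·k^2·n + 126·k^2·n + 54·k^2 − 54·k^3    [distributive law]
= −152·n − 24 + 45·k − 224·n^2 + 37·k·n + 33·k^2 − 252·k·n^2 + 234·k^2·n − 54·k^3    [combine like terms]

−152·n − 24 + 45·k − 224·n^2 + 37·k·n + 33·k^2 − 252·k·n^2 + 234·k^2·n − 54·k^3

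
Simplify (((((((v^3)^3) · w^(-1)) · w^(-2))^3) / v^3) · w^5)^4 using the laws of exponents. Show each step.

(((((((v^3)^3) · w^(-1)) · w^(-2))^3) / v^3) · w^5)^4
= (((((((v^3)^3) · w^(-1)) · w^(-2))^3) / v^3)^4) · ((w^5)^4)    [power of a product]
= (((((((v^3)^3) · w^(-1)) · w^(-2))^3)^4) / ((v^3)^4)) · ((w^5)^4)    [power of a quotient]
= ((((((v^3)^3) · w^(-1)) · w^(-2))^12) / ((v^3)^4)) · ((w^5)^4)    [power of a power]
= ((((((v^3)^3) · w^(-1))^12) · ((w^(-2))^12)) / ((v^3)^4)) · ((w^5)^4)    [power of a product]
= ((((((v^3)^3)^12) · ((w^(-1))^12)) · ((w^(-2))^12)) / ((v^3)^4)) · ((w^5)^4)    [power of a product]
= (((((v^3)^36) · ((w^(-1))^12)) · ((w^(-2))^12)) / ((v^3)^4)) · ((w^5)^4)    [power of a power]
= (((v^108 · ((w^(-1))^12)) · ((w^(-2))^12)) / ((v^3)^4)) · ((w^5)^4)    [power of a power]
= (((v^108 · w^(-12)) · ((w^(-2))^12)) / ((v^3)^4)) · ((w^5)^4)    [power of a power]
= (((v^108 · w^(-12)) · w^(-24)) / ((v^3)^4)) · ((w^5)^4)    [power of a power]
= (((v^108 · w^(-12)) · w^(-24)) / v^12) · ((w^5)^4)    [power of a power]
= (((v^108 · w^(-12)) · w^(-24)) / v^12) · w^20    [power of a power]
= v^96w^(-16)    [quotient of powers; product of powers]

v^96w^(-16)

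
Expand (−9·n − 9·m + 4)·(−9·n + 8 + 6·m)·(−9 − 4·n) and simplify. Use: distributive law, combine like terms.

(−9·n − 9·m + 4)·(−9·n + 8 + 6·m)·(−9 − 4·n)
= (81·n^2 − 72·n − 54·m·n + 81·m·n − 72·m − 54·m^2 − 36·n + 32 + 24·m)·(−9 − 4·n)    [distributive law]
= (81·n^2 − 108·n + 27·m·n − 48·m − 54·m^2 + 32)·(−9 − 4·n)    [combine like terms]
= −729·n^2 − 324·n^3 + 972·n + 432·n^2 − 243·m·n − 108·m·n^2 + 432·m + 192·m·n + 486·m^2 + 216·m^2·n − 288 − 128·n    [distributive law]
= −297·n^2 − 324·n^3 + 844·n − 51·m·n − 108·m·n^2 + 432·m + 486·m^2 + 216·m^2·n − 288    [combine like terms]

−297·n^2 − 324·n^3 + 844·n − 51·m·n − 108·m·n^2 + 432·m + 486·m^2 + 216·m^2·n − 288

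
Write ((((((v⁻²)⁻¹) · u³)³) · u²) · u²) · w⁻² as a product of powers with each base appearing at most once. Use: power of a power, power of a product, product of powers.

u¹³·v⁶·w⁻²

((((((v⁻²)⁻¹) · u³)³) · u²) · u²) · w⁻²
= ((((((v⁻²)⁻¹)³) · ((u³)³)) · u²) · u²) · w⁻²    [power of a product]
= (((((v⁻²)⁻³) · ((u³)³)) · u²) · u²) · w⁻²    [power of a power]
= (((v⁶ · ((u³)³)) · u²) · u²) · w⁻²    [power of a power]
= (((v⁶ · u⁹) · u²) · u²) · w⁻²    [power of a power]
= u¹³·v⁶·w⁻²    [product of powers]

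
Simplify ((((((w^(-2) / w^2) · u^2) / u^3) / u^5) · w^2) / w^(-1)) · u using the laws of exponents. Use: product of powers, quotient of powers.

((((((w^(-2) / w^2) · u^2) / u^3) / u^5) · w^2) / w^(-1)) · u
= (((((w^(-4) · u^2) / u^3) / u^5) · w^2) / w^(-1)) · u    [quotient of powers]
= u^(-5)w^(-1)    [quotient of powers; product of powers]

u^(-5)w^(-1)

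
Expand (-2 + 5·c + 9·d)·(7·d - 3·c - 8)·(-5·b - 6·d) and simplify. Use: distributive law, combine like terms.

(-2 + 5·c + 9·d)·(7·d - 3·c - 8)·(-5·b - 6·d)
= (-14·d + 6·c + 16 + 35·c·d - 15·c^2 - 40·c + 63·d^2 - 27·c·d - 72·d)·(-5·b - 6·d)    [distributive law]
= (-86·d - 34·c + 16 + 8·c·d - 15·c^2 + 63·d^2)·(-5·b - 6·d)    [combine like terms]
= 430·b·d + 516·d^2 + 170·b·c + 204·c·d - 80·b - 96·d - 40·b·c·d - 48·c·d^2 + 75·b·c^2 + 90·c^2·d - 315·b·d^2 - 378·d^3    [distributive law]

430·b·d + 516·d^2 + 170·b·c + 204·c·d - 80·b - 96·d - 40·b·c·d - 48·c·d^2 + 75·b·c^2 + 90·c^2·d - 315·b·d^2 - 378·d^3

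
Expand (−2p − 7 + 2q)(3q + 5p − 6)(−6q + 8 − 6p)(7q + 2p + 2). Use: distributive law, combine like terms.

(−2p − 7 + 2q)(3q + 5p − 6)(−6q + 8 − 6p)(7q + 2p + 2)
= (−6pq − 10p^2 + 12p − 21q − 35p + 42 + 6q^2 + 10pq − 12q)(−6q + 8 − 6p)(7q + 2p + 2)    [distributive law]
= (4pq − 10p^2 − 23p − 33q + 42 + 6q^2)(−6q + 8 − 6p)(7q + 2p + 2)    [combine like terms]
= (−24pq^2 + 32pq − 24p^2q + 60p^2q − 80p^2 + 60p^3 + 138pq − 184p + 138p^2 + 198q^2 − 264q + 198pq − 252q + 336 − 252p − 36q^3 + 48q^2 − 36pq^2)(7q + 2p + 2)    [distributive law]
= (−60pq^2 + 368pq + 36p^2q + 58p^2 + 60p^3 − 436p + 246q^2 − 516q + 336 − 36q^3)(7q + 2p + 2)    [combine like terms]
= −420pq^3 − 120p^2q^2 − 120pq^2 + 2576pq^2 + 736p^2q + 736pq + 252p^2q^2 + 72p^3q + 72p^2q + 406p^2q + 116p^3 + 116p^2 + 420p^3q + 120p^4 + 120p^3 − 3052pq − 872p^2 − 872p + 1722q^3 + 492pq^2 + 492q^2 − 3612q^2 − 1032pq − 1032q + 2352q + 672p + 672 − 252q^4 − 72pq^3 − 72q^3    [distributive law]
= −492pq^3 + 132p^2q^2 + 2948pq^2 + 1214p^2q − 3348pq + 492p^3q + 236p^3 − 756p^2 + 120p^4 − 200p + 1650q^3 − 3120q^2 + 1320q + 672 − 252q^4    [combine like terms]

−492pq^3 + 132p^2q^2 + 2948pq^2 + 1214p^2q − 3348pq + 492p^3q + 236p^3 − 756p^2 + 120p^4 − 200p + 1650q^3 − 3120q^2 + 1320q + 672 − 252q^4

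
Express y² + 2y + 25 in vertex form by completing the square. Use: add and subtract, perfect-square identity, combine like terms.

y² + 2y + 25
= y² + 2y + 1 − 1 + 25    [add and subtract 1]
= (y + 1)² − 1 + 25    [perfect-square identity]
= (y + 1)² + 24    [combine constants]

(y + 1)² + 24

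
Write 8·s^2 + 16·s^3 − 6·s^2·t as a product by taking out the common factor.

8·s^2 + 16·s^3 − 6·s^2·t
= 2(4·s^2 + 8·s^3 − 3·s^2·t)    [factor out 2]
= 2·s^2(4 + 8·s − 3·t)    [factor out s^2]

2·s^2(4 + 8·s − 3·t)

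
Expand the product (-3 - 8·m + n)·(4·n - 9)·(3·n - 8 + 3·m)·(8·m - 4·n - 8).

-1724·m·n^2 + 284·n^3 - 236·n^2 + 700·m·n - 1128·n + 3176·m^2·n + 2232·m + 1728 - 5688·m^2 - 288·m^2·n^2 + 432·m·n^3 - 768·m^3·n + 1728·m^3 - 48·n^4

(-3 - 8·m + n)·(4·n - 9)·(3·n - 8 + 3·m)·(8·m - 4·n - 8)
= (-12·n + 27 - 32·m·n + 72·m + 4·n^2 - 9·n)·(3·n - 8 + 3·m)·(8·m - 4·n - 8)    [distributive law]
= (-21·n + 27 - 32·m·n + 72·m + 4·n^2)·(3·n - 8 + 3·m)·(8·m - 4·n - 8)    [combine like terms]
= (-63·n^2 + 168·n - 63·m·n + 81·n - 216 + 81·m - 96·m·n^2 + 256·m·n - 96·m^2·n + 216·m·n - 576·m + 216·m^2 + 12·n^3 - 32·n^2 + 12·m·n^2)·(8·m - 4·n - 8)    [distributive law]
= (-95·n^2 + 249·n + 409·m·n - 216 - 495·m - 84·m·n^2 - 96·m^2·n + 216·m^2 + 12·n^3)·(8·m - 4·n - 8)    [combine like terms]
= -760·m·n^2 + 380·n^3 + 760·n^2 + 1992·m·n - 996·n^2 - 1992·n + 3272·m^2·n - 1636·m·n^2 - 3272·m·n - 1728·m + 864·n + 1728 - 3960·m^2 + 1980·m·n + 3960·m - 672·m^2·n^2 + 336·m·n^3 + 672·m·n^2 - 768·m^3·n + 384·m^2·n^2 + 768·m^2·n + 1728·m^3 - 864·m^2·n - 1728·m^2 + 96·m·n^3 - 48·n^4 - 96·n^3    [distributive law]
= -1724·m·n^2 + 284·n^3 - 236·n^2 + 700·m·n - 1128·n + 3176·m^2·n + 2232·m + 1728 - 5688·m^2 - 288·m^2·n^2 + 432·m·n^3 - 768·m^3·n + 1728·m^3 - 48·n^4    [combine like terms]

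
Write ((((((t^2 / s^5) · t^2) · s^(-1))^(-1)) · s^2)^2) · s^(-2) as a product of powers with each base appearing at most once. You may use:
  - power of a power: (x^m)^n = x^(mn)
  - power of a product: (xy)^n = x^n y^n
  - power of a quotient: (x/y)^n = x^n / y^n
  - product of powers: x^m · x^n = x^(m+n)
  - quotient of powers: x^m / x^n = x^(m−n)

((((((t^2 / s^5) · t^2) · s^(-1))^(-1)) · s^2)^2) · s^(-2)
= ((((((t^2 / s^5) · t^2) · s^(-1))^(-1))^2) · ((s^2)^2)) · s^(-2)    [power of a product]
= (((((t^2 / s^5) · t^2) · s^(-1))^(-2)) · ((s^2)^2)) · s^(-2)    [power of a power]
= (((((t^2 / s^5) · t^2)^(-2)) · ((s^(-1))^(-2))) · ((s^2)^2)) · s^(-2)    [power of a product]
= (((((t^2 / s^5)^(-2)) · ((t^2)^(-2))) · ((s^(-1))^(-2))) · ((s^2)^2)) · s^(-2)    [power of a product]
= ((((((t^2)^(-2)) / ((s^5)^(-2))) · ((t^2)^(-2))) · ((s^(-1))^(-2))) · ((s^2)^2)) · s^(-2)    [power of a quotient]
= ((((t^(-4) / ((s^5)^(-2))) · ((t^2)^(-2))) · ((s^(-1))^(-2))) · ((s^2)^2)) · s^(-2)    [power of a power]
= ((((t^(-4) / s^(-10)) · ((t^2)^(-2))) · ((s^(-1))^(-2))) · ((s^2)^2)) · s^(-2)    [power of a power]
= ((((t^(-4) / s^(-10)) · t^(-4)) · ((s^(-1))^(-2))) · ((s^2)^2)) · s^(-2)    [power of a power]
= ((((t^(-4) / s^(-10)) · t^(-4)) · s^2) · ((s^2)^2)) · s^(-2)    [power of a power]
= ((((t^(-4) / s^(-10)) · t^(-4)) · s^2) · s^4) · s^(-2)    [power of a power]
= s^14t^(-8)    [quotient of powers; product of powers]

s^14t^(-8)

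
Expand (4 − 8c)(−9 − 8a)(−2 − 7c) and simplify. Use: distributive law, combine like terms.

(4 − 8c)(−9 − 8a)(−2 − 7c)
= (−36 − 32a + 72c + 64ac)(−2 − 7c)    [distributive law]
= 72 + 252c + 64a + 224ac − 144c − 504c^2 − 128ac − 448ac^2    [distributive law]
= 72 + 108c + 64a + 96ac − 504c^2 − 448ac^2    [combine like terms]

72 + 108c + 64a + 96ac − 504c^2 − 448ac^2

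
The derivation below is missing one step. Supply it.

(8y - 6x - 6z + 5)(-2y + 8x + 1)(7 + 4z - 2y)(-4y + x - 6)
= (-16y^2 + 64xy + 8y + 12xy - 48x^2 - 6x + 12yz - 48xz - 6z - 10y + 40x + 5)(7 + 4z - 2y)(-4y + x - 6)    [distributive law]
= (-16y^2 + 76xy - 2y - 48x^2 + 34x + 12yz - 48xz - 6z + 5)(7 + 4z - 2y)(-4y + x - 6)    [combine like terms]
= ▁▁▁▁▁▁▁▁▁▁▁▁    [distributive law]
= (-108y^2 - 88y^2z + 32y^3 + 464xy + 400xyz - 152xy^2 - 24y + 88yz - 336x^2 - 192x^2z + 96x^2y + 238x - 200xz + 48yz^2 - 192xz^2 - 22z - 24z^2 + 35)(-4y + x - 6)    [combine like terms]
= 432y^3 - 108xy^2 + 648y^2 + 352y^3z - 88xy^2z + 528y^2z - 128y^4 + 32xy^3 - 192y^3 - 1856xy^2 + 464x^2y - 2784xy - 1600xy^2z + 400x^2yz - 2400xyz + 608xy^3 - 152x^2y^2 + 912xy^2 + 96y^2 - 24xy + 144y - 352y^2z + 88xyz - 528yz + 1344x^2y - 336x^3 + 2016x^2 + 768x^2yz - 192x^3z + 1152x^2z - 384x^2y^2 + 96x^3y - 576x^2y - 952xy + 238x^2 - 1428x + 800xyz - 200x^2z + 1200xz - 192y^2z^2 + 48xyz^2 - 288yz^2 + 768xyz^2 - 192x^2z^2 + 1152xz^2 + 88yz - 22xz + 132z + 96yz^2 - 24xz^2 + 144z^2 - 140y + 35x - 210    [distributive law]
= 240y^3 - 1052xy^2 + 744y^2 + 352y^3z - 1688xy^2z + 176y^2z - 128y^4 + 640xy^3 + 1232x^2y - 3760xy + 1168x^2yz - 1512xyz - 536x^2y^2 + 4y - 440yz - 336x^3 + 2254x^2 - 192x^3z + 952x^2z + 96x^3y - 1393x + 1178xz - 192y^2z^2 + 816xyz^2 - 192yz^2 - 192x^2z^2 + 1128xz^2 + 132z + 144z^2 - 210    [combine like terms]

After distributive law, the bracketed line is:

(-112y^2 - 64y^2z + 32y^3 + 532xy + 304xyz - 152xy^2 - 14y - 8yz + 4y^2 - 336x^2 - 192x^2z + 96x^2y + 238x + 136xz - 68xy + 84yz + 48yz^2 - 24y^2z - 336xz - 192xz^2 + 96xyz - 42z - 24z^2 + 12yz + 35 + 20z - 10y)(-4y + x - 6)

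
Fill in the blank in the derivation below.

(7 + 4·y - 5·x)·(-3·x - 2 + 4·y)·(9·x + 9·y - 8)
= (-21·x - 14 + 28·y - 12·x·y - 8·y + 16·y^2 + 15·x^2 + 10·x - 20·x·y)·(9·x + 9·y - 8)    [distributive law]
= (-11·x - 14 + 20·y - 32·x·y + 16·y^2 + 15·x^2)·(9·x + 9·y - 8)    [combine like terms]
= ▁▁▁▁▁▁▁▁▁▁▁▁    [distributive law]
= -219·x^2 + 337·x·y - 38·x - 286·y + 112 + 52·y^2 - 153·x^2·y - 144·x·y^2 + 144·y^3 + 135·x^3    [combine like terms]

By distributive law:

-99·x^2 - 99·x·y + 88·x - 126·x - 126·y + 112 + 180·x·y + 180·y^2 - 160·y - 288·x^2·y - 288·x·y^2 + 256·x·y + 144·x·y^2 + 144·y^3 - 128·y^2 + 135·x^3 + 135·x^2·y - 120·x^2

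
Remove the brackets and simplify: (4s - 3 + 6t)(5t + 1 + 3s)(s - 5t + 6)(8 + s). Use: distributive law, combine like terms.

(4s - 3 + 6t)(5t + 1 + 3s)(s - 5t + 6)(8 + s)
= (20st + 4s + 12s^2 - 15t - 3 - 9s + 30t^2 + 6t + 18st)(s - 5t + 6)(8 + s)    [distributive law]
= (38st - 5s + 12s^2 - 9t - 3 + 30t^2)(s - 5t + 6)(8 + s)    [combine like terms]
= (38s^2t - 190st^2 + 228st - 5s^2 + 25st - 30s + 12s^3 - 60s^2t + 72s^2 - 9st + 45t^2 - 54t - 3s + 15t - 18 + 30st^2 - 150t^3 + 180t^2)(8 + s)    [distributive law]
= (-22s^2t - 160st^2 + 244st + 67s^2 - 33s + 12s^3 + 225t^2 - 39t - 18 - 150t^3)(8 + s)    [combine like terms]
= -176s^2t - 22s^3t - 1280st^2 - 160s^2t^2 + 1952st + 244s^2t + 536s^2 + 67s^3 - 264s - 33s^2 + 96s^3 + 12s^4 + 1800t^2 + 225st^2 - 312t - 39st - 144 - 18s - 1200t^3 - 150st^3    [distributive law]
= 68s^2t - 22s^3t - 1055st^2 - 160s^2t^2 + 1913st + 503s^2 + 163s^3 - 282s + 12s^4 + 1800t^2 - 312t - 144 - 1200t^3 - 150st^3    [combine like terms]

68s^2t - 22s^3t - 1055st^2 - 160s^2t^2 + 1913st + 503s^2 + 163s^3 - 282s + 12s^4 + 1800t^2 - 312t - 144 - 1200t^3 - 150st^3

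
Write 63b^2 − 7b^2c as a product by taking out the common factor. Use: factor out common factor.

63b^2 − 7b^2c
= 7(9b^2 − b^2c)    [factor out 7]
= 7b^2(9 − c)    [factor out b^2]

7b^2(9 − c)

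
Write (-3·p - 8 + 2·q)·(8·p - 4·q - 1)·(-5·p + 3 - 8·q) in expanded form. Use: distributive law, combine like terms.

120·p³ + 233·p² + 52·p²·q + 422·p·q - 184·p·q² - 223·p + 26·q - 264·q² + 24 + 64·q³

(-3·p - 8 + 2·q)·(8·p - 4·q - 1)·(-5·p + 3 - 8·q)
= (-24·p² + 12·p·q + 3·p - 64·p + 32·q + 8 + 16·p·q - 8·q² - 2·q)·(-5·p + 3 - 8·q)    [distributive law]
= (-24·p² + 28·p·q - 61·p + 30·q + 8 - 8·q²)·(-5·p + 3 - 8·q)    [combine like terms]
= 120·p³ - 72·p² + 192·p²·q - 140·p²·q + 84·p·q - 224·p·q² + 305·p² - 183·p + 488·p·q - 150·p·q + 90·q - 240·q² - 40·p + 24 - 64·q + 40·p·q² - 24·q² + 64·q³    [distributive law]
= 120·p³ + 233·p² + 52·p²·q + 422·p·q - 184·p·q² - 223·p + 26·q - 264·q² + 24 + 64·q³    [combine like terms]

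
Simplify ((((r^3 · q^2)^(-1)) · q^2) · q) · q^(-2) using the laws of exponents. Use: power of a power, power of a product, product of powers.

q^(-1)r^(-3)

((((r^3 · q^2)^(-1)) · q^2) · q) · q^(-2)
= (((((r^3)^(-1)) · ((q^2)^(-1))) · q^2) · q) · q^(-2)    [power of a product]
= (((r^(-3) · ((q^2)^(-1))) · q^2) · q) · q^(-2)    [power of a power]
= (((r^(-3) · q^(-2)) · q^2) · q) · q^(-2)    [power of a power]
= q^(-1)r^(-3)    [product of powers]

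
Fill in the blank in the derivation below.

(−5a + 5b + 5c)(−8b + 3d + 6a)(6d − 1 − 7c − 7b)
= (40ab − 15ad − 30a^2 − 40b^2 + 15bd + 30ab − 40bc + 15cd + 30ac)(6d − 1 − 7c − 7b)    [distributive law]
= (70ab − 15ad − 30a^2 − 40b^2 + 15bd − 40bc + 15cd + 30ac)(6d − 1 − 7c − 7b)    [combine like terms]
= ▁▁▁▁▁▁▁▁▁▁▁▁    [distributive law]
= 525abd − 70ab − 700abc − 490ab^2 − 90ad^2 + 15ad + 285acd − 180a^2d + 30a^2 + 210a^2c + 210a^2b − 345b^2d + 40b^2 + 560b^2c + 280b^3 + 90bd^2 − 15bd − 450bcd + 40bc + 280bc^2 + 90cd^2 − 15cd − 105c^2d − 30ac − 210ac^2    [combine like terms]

Applying distributive law to the line above:

420abd − 70ab − 490abc − 490ab^2 − 90ad^2 + 15ad + 105acd + 105abd − 180a^2d + 30a^2 + 210a^2c + 210a^2b − 240b^2d + 40b^2 + 280b^2c + 280b^3 + 90bd^2 − 15bd − 105bcd − 105b^2d − 240bcd + 40bc + 280bc^2 + 280b^2c + 90cd^2 − 15cd − 105c^2d − 105bcd + 180acd − 30ac − 210ac^2 − 210abc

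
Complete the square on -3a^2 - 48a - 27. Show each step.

-3a^2 - 48a - 27
= -3(a^2 + 16a) - 27    [factor out -3 from the a-terms]
= -3(a^2 + 16a + 64 - 64) - 27    [add and subtract 64 inside the bracket]
= -3(a + 8)^2 + 192 - 27    [perfect-square identity]
= -3(a + 8)^2 + 165    [combine constants]

-3(a + 8)^2 + 165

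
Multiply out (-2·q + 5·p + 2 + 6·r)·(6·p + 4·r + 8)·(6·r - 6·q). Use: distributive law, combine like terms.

-408·p·q·r + 72·p·q^2 - 192·q·r^2 + 48·q^2·r - 432·q·r + 96·q^2 + 180·p^2·r - 180·p^2·q + 336·p·r^2 + 312·p·r - 312·p·q + 336·r^2 + 96·r - 96·q + 144·r^3

(-2·q + 5·p + 2 + 6·r)·(6·p + 4·r + 8)·(6·r - 6·q)
= (-12·p·q - 8·q·r - 16·q + 30·p^2 + 20·p·r + 40·p + 12·p + 8·r + 16 + 36·p·r + 24·r^2 + 48·r)·(6·r - 6·q)    [distributive law]
= (-12·p·q - 8·q·r - 16·q + 30·p^2 + 56·p·r + 52·p + 56·r + 16 + 24·r^2)·(6·r - 6·q)    [combine like terms]
= -72·p·q·r + 72·p·q^2 - 48·q·r^2 + 48·q^2·r - 96·q·r + 96·q^2 + 180·p^2·r - 180·p^2·q + 336·p·r^2 - 336·p·q·r + 312·p·r - 312·p·q + 336·r^2 - 336·q·r + 96·r - 96·q + 144·r^3 - 144·q·r^2    [distributive law]
= -408·p·q·r + 72·p·q^2 - 192·q·r^2 + 48·q^2·r - 432·q·r + 96·q^2 + 180·p^2·r - 180·p^2·q + 336·p·r^2 + 312·p·r - 312·p·q + 336·r^2 + 96·r - 96·q + 144·r^3    [combine like terms]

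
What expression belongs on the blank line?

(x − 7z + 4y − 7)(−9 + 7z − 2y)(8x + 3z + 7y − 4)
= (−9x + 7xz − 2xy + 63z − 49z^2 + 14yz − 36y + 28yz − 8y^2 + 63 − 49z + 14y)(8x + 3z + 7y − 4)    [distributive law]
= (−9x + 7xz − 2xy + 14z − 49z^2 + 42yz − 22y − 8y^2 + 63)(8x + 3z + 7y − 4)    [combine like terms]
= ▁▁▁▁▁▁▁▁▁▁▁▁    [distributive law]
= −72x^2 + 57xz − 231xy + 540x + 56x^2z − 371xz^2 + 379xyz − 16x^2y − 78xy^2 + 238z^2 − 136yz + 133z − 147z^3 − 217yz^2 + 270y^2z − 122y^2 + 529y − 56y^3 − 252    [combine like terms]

After distributive law, the bracketed line is:

−72x^2 − 27xz − 63xy + 36x + 56x^2z + 21xz^2 + 49xyz − 28xz − 16x^2y − 6xyz − 14xy^2 + 8xy + 112xz + 42z^2 + 98yz − 56z − 392xz^2 − 147z^3 − 343yz^2 + 196z^2 + 336xyz + 126yz^2 + 294y^2z − 168yz − 176xy − 66yz − 154y^2 + 88y − 64xy^2 − 24y^2z − 56y^3 + 32y^2 + 504x + 189z + 441y − 252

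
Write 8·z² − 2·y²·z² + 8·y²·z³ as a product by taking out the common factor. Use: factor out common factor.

8·z² − 2·y²·z² + 8·y²·z³
= 2(4·z² − y²·z² + 4·y²·z³)    [factor out 2]
= 2·z²(4 − y² + 4·y²·z)    [factor out z²]

2·z²(4 − y² + 4·y²·z)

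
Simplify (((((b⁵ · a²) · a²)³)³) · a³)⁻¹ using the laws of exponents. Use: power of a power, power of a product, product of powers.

a⁻³⁹·b⁻⁴⁵

(((((b⁵ · a²) · a²)³)³) · a³)⁻¹
= (((((b⁵ · a²) · a²)³)³)⁻¹) · ((a³)⁻¹)    [power of a product]
= ((((b⁵ · a²) · a²)³)⁻³) · ((a³)⁻¹)    [power of a power]
= (((b⁵ · a²) · a²)⁻⁹) · ((a³)⁻¹)    [power of a power]
= (((b⁵ · a²)⁻⁹) · ((a²)⁻⁹)) · ((a³)⁻¹)    [power of a product]
= ((((b⁵)⁻⁹) · ((a²)⁻⁹)) · ((a²)⁻⁹)) · ((a³)⁻¹)    [power of a product]
= ((b⁻⁴⁵ · ((a²)⁻⁹)) · ((a²)⁻⁹)) · ((a³)⁻¹)    [power of a power]
= ((b⁻⁴⁵ · a⁻¹⁸) · ((a²)⁻⁹)) · ((a³)⁻¹)    [power of a power]
= ((b⁻⁴⁵ · a⁻¹⁸) · a⁻¹⁸) · ((a³)⁻¹)    [power of a power]
= ((b⁻⁴⁵ · a⁻¹⁸) · a⁻¹⁸) · a⁻³    [power of a power]
= a⁻³⁹·b⁻⁴⁵    [product of powers]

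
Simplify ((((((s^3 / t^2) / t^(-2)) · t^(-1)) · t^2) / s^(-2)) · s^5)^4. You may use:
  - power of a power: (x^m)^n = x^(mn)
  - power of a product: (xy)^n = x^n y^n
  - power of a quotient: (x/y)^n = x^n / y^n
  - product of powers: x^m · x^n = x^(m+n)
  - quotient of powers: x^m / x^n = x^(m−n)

((((((s^3 / t^2) / t^(-2)) · t^(-1)) · t^2) / s^(-2)) · s^5)^4
= ((((((s^3 / t^2) / t^(-2)) · t^(-1)) · t^2) / s^(-2))^4) · ((s^5)^4)    [power of a product]
= ((((((s^3 / t^2) / t^(-2)) · t^(-1)) · t^2)^4) / ((s^(-2))^4)) · ((s^5)^4)    [power of a quotient]
= ((((((s^3 / t^2) / t^(-2)) · t^(-1))^4) · ((t^2)^4)) / ((s^(-2))^4)) · ((s^5)^4)    [power of a product]
= ((((((s^3 / t^2) / t^(-2))^4) · ((t^(-1))^4)) · ((t^2)^4)) / ((s^(-2))^4)) · ((s^5)^4)    [power of a product]
= ((((((s^3 / t^2)^4) / ((t^(-2))^4)) · ((t^(-1))^4)) · ((t^2)^4)) / ((s^(-2))^4)) · ((s^5)^4)    [power of a quotient]
= (((((((s^3)^4) / ((t^2)^4)) / ((t^(-2))^4)) · ((t^(-1))^4)) · ((t^2)^4)) / ((s^(-2))^4)) · ((s^5)^4)    [power of a quotient]
= (((((s^12 / ((t^2)^4)) / ((t^(-2))^4)) · ((t^(-1))^4)) · ((t^2)^4)) / ((s^(-2))^4)) · ((s^5)^4)    [power of a power]
= (((((s^12 / t^8) / ((t^(-2))^4)) · ((t^(-1))^4)) · ((t^2)^4)) / ((s^(-2))^4)) · ((s^5)^4)    [power of a power]
= (((((s^12 / t^8) / t^(-8)) · ((t^(-1))^4)) · ((t^2)^4)) / ((s^(-2))^4)) · ((s^5)^4)    [power of a power]
= (((((s^12 / t^8) / t^(-8)) · t^(-4)) · ((t^2)^4)) / ((s^(-2))^4)) · ((s^5)^4)    [power of a power]
= (((((s^12 / t^8) / t^(-8)) · t^(-4)) · t^8) / ((s^(-2))^4)) · ((s^5)^4)    [power of a power]
= (((((s^12 / t^8) / t^(-8)) · t^(-4)) · t^8) / s^(-8)) · ((s^5)^4)    [power of a power]
= (((((s^12 / t^8) / t^(-8)) · t^(-4)) · t^8) / s^(-8)) · s^20    [power of a power]
= s^40t^4    [quotient of powers; product of powers]

s^40t^4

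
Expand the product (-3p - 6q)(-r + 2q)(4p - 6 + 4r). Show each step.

(-3p - 6q)(-r + 2q)(4p - 6 + 4r)
= (3pr - 6pq + 6qr - 12q^2)(4p - 6 + 4r)    [distributive law]
= 12p^2r - 18pr + 12pr^2 - 24p^2q + 36pq - 24pqr + 24pqr - 36qr + 24qr^2 - 48pq^2 + 72q^2 - 48q^2r    [distributive law]
= 12p^2r - 18pr + 12pr^2 - 24p^2q + 36pq - 36qr + 24qr^2 - 48pq^2 + 72q^2 - 48q^2r    [combine like terms]

12p^2r - 18pr + 12pr^2 - 24p^2q + 36pq - 36qr + 24qr^2 - 48pq^2 + 72q^2 - 48q^2r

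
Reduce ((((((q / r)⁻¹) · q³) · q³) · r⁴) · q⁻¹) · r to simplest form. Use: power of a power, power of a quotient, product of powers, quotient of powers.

((((((q / r)⁻¹) · q³) · q³) · r⁴) · q⁻¹) · r
= ((((((q⁻¹) / (r⁻¹)) · q³) · q³) · r⁴) · q⁻¹) · r    [power of a quotient]
= q⁴·r⁶    [quotient of powers; product of powers]

q⁴·r⁶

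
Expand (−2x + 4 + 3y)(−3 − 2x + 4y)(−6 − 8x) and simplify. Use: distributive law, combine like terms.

108x − 8x^2 − 32x^3 + 28xy + 112x^2y + 72 − 42y − 72y^2 − 96xy^2

(−2x + 4 + 3y)(−3 − 2x + 4y)(−6 − 8x)
= (6x + 4x^2 − 8xy − 12 − 8x + 16y − 9y − 6xy + 12y^2)(−6 − 8x)    [distributive law]
= (−2x + 4x^2 − 14xy − 12 + 7y + 12y^2)(−6 − 8x)    [combine like terms]
= 12x + 16x^2 − 24x^2 − 32x^3 + 84xy + 112x^2y + 72 + 96x − 42y − 56xy − 72y^2 − 96xy^2    [distributive law]
= 108x − 8x^2 − 32x^3 + 28xy + 112x^2y + 72 − 42y − 72y^2 − 96xy^2    [combine like terms]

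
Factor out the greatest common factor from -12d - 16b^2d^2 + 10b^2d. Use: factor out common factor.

2d(-6 - 8b^2d + 5b^2)

-12d - 16b^2d^2 + 10b^2d
= 2(-6d - 8b^2d^2 + 5b^2d)    [factor out 2]
= 2d(-6 - 8b^2d + 5b^2)    [factor out d]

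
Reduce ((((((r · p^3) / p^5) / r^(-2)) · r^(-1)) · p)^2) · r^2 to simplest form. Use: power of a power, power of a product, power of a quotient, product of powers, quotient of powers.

p^(-2)·r^6

((((((r · p^3) / p^5) / r^(-2)) · r^(-1)) · p)^2) · r^2
= ((((((r · p^3) / p^5) / r^(-2)) · r^(-1))^2) · (p^2)) · r^2    [power of a product]
= ((((((r · p^3) / p^5) / r^(-2))^2) · ((r^(-1))^2)) · (p^2)) · r^2    [power of a product]
= ((((((r · p^3) / p^5)^2) / ((r^(-2))^2)) · ((r^(-1))^2)) · (p^2)) · r^2    [power of a quotient]
= ((((((r · p^3)^2) / ((p^5)^2)) / ((r^(-2))^2)) · ((r^(-1))^2)) · (p^2)) · r^2    [power of a quotient]
= ((((((r^2) · ((p^3)^2)) / ((p^5)^2)) / ((r^(-2))^2)) · ((r^(-1))^2)) · (p^2)) · r^2    [power of a product]
= (((((r^2 · p^6) / ((p^5)^2)) / ((r^(-2))^2)) · ((r^(-1))^2)) · (p^2)) · r^2    [power of a power]
= (((((r^2 · p^6) / p^10) / ((r^(-2))^2)) · ((r^(-1))^2)) · (p^2)) · r^2    [power of a power]
= (((((r^2 · p^6) / p^10) / r^(-4)) · ((r^(-1))^2)) · (p^2)) · r^2    [power of a power]
= (((((r^2 · p^6) / p^10) / r^(-4)) · r^(-2)) · (p^2)) · r^2    [power of a power]
= p^(-2)·r^6    [quotient of powers; product of powers]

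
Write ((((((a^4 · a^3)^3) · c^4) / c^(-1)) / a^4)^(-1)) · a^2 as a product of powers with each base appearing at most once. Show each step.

((((((a^4 · a^3)^3) · c^4) / c^(-1)) / a^4)^(-1)) · a^2
= ((((((a^4 · a^3)^3) · c^4) / c^(-1))^(-1)) / ((a^4)^(-1))) · a^2    [power of a quotient]
= ((((((a^4 · a^3)^3) · c^4)^(-1)) / ((c^(-1))^(-1))) / ((a^4)^(-1))) · a^2    [power of a quotient]
= ((((((a^4 · a^3)^3)^(-1)) · ((c^4)^(-1))) / ((c^(-1))^(-1))) / ((a^4)^(-1))) · a^2    [power of a product]
= (((((a^4 · a^3)^(-3)) · ((c^4)^(-1))) / ((c^(-1))^(-1))) / ((a^4)^(-1))) · a^2    [power of a power]
= ((((((a^4)^(-3)) · ((a^3)^(-3))) · ((c^4)^(-1))) / ((c^(-1))^(-1))) / ((a^4)^(-1))) · a^2    [power of a product]
= ((((a^(-12) · ((a^3)^(-3))) · ((c^4)^(-1))) / ((c^(-1))^(-1))) / ((a^4)^(-1))) · a^2    [power of a power]
= ((((a^(-12) · a^(-9)) · ((c^4)^(-1))) / ((c^(-1))^(-1))) / ((a^4)^(-1))) · a^2    [power of a power]
= (((a^(-21) · ((c^4)^(-1))) / ((c^(-1))^(-1))) / ((a^4)^(-1))) · a^2    [product of powers]
= (((a^(-21) · c^(-4)) / ((c^(-1))^(-1))) / ((a^4)^(-1))) · a^2    [power of a power]
= (((a^(-21) · c^(-4)) / c) / ((a^4)^(-1))) · a^2    [power of a power]
= (((a^(-21) · c^(-4)) / c) / a^(-4)) · a^2    [power of a power]
= a^(-15)·c^(-5)    [quotient of powers; product of powers]

a^(-15)·c^(-5)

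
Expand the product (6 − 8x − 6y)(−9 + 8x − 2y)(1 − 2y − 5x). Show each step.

(6 − 8x − 6y)(−9 + 8x − 2y)(1 − 2y − 5x)
= (−54 + 48x − 12y + 72x − 64x² + 16xy + 54y − 48xy + 12y²)(1 − 2y − 5x)    [distributive law]
= (−54 + 120x + 42y − 64x² − 32xy + 12y²)(1 − 2y − 5x)    [combine like terms]
= −54 + 108y + 270x + 120x − 240xy − 600x² + 42y − 84y² − 210xy − 64x² + 128x²y + 320x³ − 32xy + 64xy² + 160x²y + 12y² − 24y³ − 60xy²    [distributive law]
= −54 + 150y + 390x − 482xy − 664x² − 72y² + 288x²y + 320x³ + 4xy² − 24y³    [combine like terms]

−54 + 150y + 390x − 482xy − 664x² − 72y² + 288x²y + 320x³ + 4xy² − 24y³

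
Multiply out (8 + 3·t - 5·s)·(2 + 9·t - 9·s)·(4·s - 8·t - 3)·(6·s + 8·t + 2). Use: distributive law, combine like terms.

934·s² + 2676·s·t + 332·s - 4306·t² - 1108·t - 96 + 2104·s²·t + 6610·s·t² - 6072·t³ - 2418·s³ - 1080·s²·t² + 4176·s·t³ - 1728·t⁴ - 2448·s³·t + 1080·s⁴

(8 + 3·t - 5·s)·(2 + 9·t - 9·s)·(4·s - 8·t - 3)·(6·s + 8·t + 2)
= (16 + 72·t - 72·s + 6·t + 27·t² - 27·s·t - 10·s - 45·s·t + 45·s²)·(4·s - 8·t - 3)·(6·s + 8·t + 2)    [distributive law]
= (16 + 78·t - 82·s + 27·t² - 72·s·t + 45·s²)·(4·s - 8·t - 3)·(6·s + 8·t + 2)    [combine like terms]
= (64·s - 128·t - 48 + 312·s·t - 624·t² - 234·t - 328·s² + 656·s·t + 246·s + 108·s·t² - 216·t³ - 81·t² - 288·s²·t + 576·s·t² + 216·s·t + 180·s³ - 360·s²·t - 135·s²)·(6·s + 8·t + 2)    [distributive law]
= (310·s - 362·t - 48 + 1184·s·t - 705·t² - 463·s² + 684·s·t² - 216·t³ - 648·s²·t + 180·s³)·(6·s + 8·t + 2)    [combine like terms]
= 1860·s² + 2480·s·t + 620·s - 2172·s·t - 2896·t² - 724·t - 288·s - 384·t - 96 + 7104·s²·t + 9472·s·t² + 2368·s·t - 4230·s·t² - 5640·t³ - 1410·t² - 2778·s³ - 3704·s²·t - 926·s² + 4104·s²·t² + 5472·s·t³ + 1368·s·t² - 1296·s·t³ - 1728·t⁴ - 432·t³ - 3888·s³·t - 5184·s²·t² - 1296·s²·t + 1080·s⁴ + 1440·s³·t + 360·s³    [distributive law]
= 934·s² + 2676·s·t + 332·s - 4306·t² - 1108·t - 96 + 2104·s²·t + 6610·s·t² - 6072·t³ - 2418·s³ - 1080·s²·t² + 4176·s·t³ - 1728·t⁴ - 2448·s³·t + 1080·s⁴    [combine like terms]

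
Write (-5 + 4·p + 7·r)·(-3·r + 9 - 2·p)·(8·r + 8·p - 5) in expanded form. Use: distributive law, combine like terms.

(-5 + 4·p + 7·r)·(-3·r + 9 - 2·p)·(8·r + 8·p - 5)
= (15·r - 45 + 10·p - 12·p·r + 36·p - 8·p^2 - 21·r^2 + 63·r - 14·p·r)·(8·r + 8·p - 5)    [distributive law]
= (78·r - 45 + 46·p - 26·p·r - 8·p^2 - 21·r^2)·(8·r + 8·p - 5)    [combine like terms]
= 624·r^2 + 624·p·r - 390·r - 360·r - 360·p + 225 + 368·p·r + 368·p^2 - 230·p - 208·p·r^2 - 208·p^2·r + 130·p·r - 64·p^2·r - 64·p^3 + 40·p^2 - 168·r^3 - 168·p·r^2 + 105·r^2    [distributive law]
= 729·r^2 + 1122·p·r - 750·r - 590·p + 225 + 408·p^2 - 376·p·r^2 - 272·p^2·r - 64·p^3 - 168·r^3    [combine like terms]

729·r^2 + 1122·p·r - 750·r - 590·p + 225 + 408·p^2 - 376·p·r^2 - 272·p^2·r - 64·p^3 - 168·r^3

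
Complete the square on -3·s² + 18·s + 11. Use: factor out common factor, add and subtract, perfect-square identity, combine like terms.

-3(s - 3)² + 38

-3·s² + 18·s + 11
= -3(s² - 6·s) + 11    [factor out -3 from the s-terms]
= -3(s² - 6·s + 9 - 9) + 11    [add and subtract 9 inside the bracket]
= -3(s - 3)² + 27 + 11    [perfect-square identity]
= -3(s - 3)² + 38    [combine constants]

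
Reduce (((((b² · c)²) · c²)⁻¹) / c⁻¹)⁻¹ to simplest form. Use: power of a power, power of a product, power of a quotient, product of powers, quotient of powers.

(((((b² · c)²) · c²)⁻¹) / c⁻¹)⁻¹
= (((((b² · c)²) · c²)⁻¹)⁻¹) / ((c⁻¹)⁻¹)    [power of a quotient]
= ((((b² · c)²) · c²)¹) / ((c⁻¹)⁻¹)    [power of a power]
= ((((b² · c)²)¹) · ((c²)¹)) / ((c⁻¹)⁻¹)    [power of a product]
= (((b² · c)²) · ((c²)¹)) / ((c⁻¹)⁻¹)    [power of a power]
= ((((b²)²) · (c²)) · ((c²)¹)) / ((c⁻¹)⁻¹)    [power of a product]
= ((b⁴ · (c²)) · ((c²)¹)) / ((c⁻¹)⁻¹)    [power of a power]
= ((b⁴ · c²) · c²) / ((c⁻¹)⁻¹)    [power of a power]
= ((b⁴ · c²) · c²) / c    [power of a power]
= b⁴c³    [quotient of powers; product of powers]

b⁴c³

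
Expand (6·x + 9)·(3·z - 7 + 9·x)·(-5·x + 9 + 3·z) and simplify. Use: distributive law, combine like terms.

72·x^2·z + 144·x·z + 54·x·z^2 + 291·x^2 + 666·x - 270·x^3 + 54·z + 81·z^2 - 567

(6·x + 9)·(3·z - 7 + 9·x)·(-5·x + 9 + 3·z)
= (18·x·z - 42·x + 54·x^2 + 27·z - 63 + 81·x)·(-5·x + 9 + 3·z)    [distributive law]
= (18·x·z + 39·x + 54·x^2 + 27·z - 63)·(-5·x + 9 + 3·z)    [combine like terms]
= -90·x^2·z + 162·x·z + 54·x·z^2 - 195·x^2 + 351·x + 117·x·z - 270·x^3 + 486·x^2 + 162·x^2·z - 135·x·z + 243·z + 81·z^2 + 315·x - 567 - 189·z    [distributive law]
= 72·x^2·z + 144·x·z + 54·x·z^2 + 291·x^2 + 666·x - 270·x^3 + 54·z + 81·z^2 - 567    [combine like terms]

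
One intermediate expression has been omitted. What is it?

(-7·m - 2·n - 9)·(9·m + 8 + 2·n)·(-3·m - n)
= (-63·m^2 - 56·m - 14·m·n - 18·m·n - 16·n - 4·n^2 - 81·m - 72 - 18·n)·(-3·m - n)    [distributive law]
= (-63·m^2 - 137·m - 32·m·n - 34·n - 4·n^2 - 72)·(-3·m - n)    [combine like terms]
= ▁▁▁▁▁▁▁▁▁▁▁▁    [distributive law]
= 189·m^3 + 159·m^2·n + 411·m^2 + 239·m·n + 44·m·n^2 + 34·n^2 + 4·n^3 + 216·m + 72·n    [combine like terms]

Applying distributive law to the line above:

189·m^3 + 63·m^2·n + 411·m^2 + 137·m·n + 96·m^2·n + 32·m·n^2 + 102·m·n + 34·n^2 + 12·m·n^2 + 4·n^3 + 216·m + 72·n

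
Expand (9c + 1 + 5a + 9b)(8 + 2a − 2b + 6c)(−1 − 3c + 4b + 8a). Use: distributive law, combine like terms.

−102c − 288c² + 66bc + 450ac + 288ac² + 456abc + 354a²c + 108bc² + 198b²c − 162c³ − 8 − 38b + 22a + 720ab + 326a² + 298b² + 104a²b + 80a³ − 112ab² − 72b³

(9c + 1 + 5a + 9b)(8 + 2a − 2b + 6c)(−1 − 3c + 4b + 8a)
= (72c + 18ac − 18bc + 54c² + 8 + 2a − 2b + 6c + 40a + 10a² − 10ab + 30ac + 72b + 18ab − 18b² + 54bc)(−1 − 3c + 4b + 8a)    [distributive law]
= (78c + 48ac + 36bc + 54c² + 8 + 42a + 70b + 10a² + 8ab − 18b²)(−1 − 3c + 4b + 8a)    [combine like terms]
= −78c − 234c² + 312bc + 624ac − 48ac − 144ac² + 192abc + 384a²c − 36bc − 108bc² + 144b²c + 288abc − 54c² − 162c³ + 216bc² + 432ac² − 8 − 24c + 32b + 64a − 42a − 126ac + 168ab + 336a² − 70b − 210bc + 280b² + 560ab − 10a² − 30a²c + 40a²b + 80a³ − 8ab − 24abc + 32ab² + 64a²b + 18b² + 54b²c − 72b³ − 144ab²    [distributive law]
= −102c − 288c² + 66bc + 450ac + 288ac² + 456abc + 354a²c + 108bc² + 198b²c − 162c³ − 8 − 38b + 22a + 720ab + 326a² + 298b² + 104a²b + 80a³ − 112ab² − 72b³    [combine like terms]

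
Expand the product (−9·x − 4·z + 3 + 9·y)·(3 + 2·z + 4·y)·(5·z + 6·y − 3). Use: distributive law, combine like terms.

−81·x·z − 54·x·y + 81·x − 90·x·z^2 − 288·x·y·z − 216·x·y^2 − 6·z^2 + 153·y·z + 63·z − 40·z^3 − 38·y·z^2 + 192·y^2·z − 63·y − 27 + 126·y^2 + 216·y^3

(−9·x − 4·z + 3 + 9·y)·(3 + 2·z + 4·y)·(5·z + 6·y − 3)
= (−27·x − 18·x·z − 36·x·y − 12·z − 8·z^2 − 16·y·z + 9 + 6·z + 12·y + 27·y + 18·y·z + 36·y^2)·(5·z + 6·y − 3)    [distributive law]
= (−27·x − 18·x·z − 36·x·y − 6·z − 8·z^2 + 2·y·z + 9 + 39·y + 36·y^2)·(5·z + 6·y − 3)    [combine like terms]
= −135·x·z − 162·x·y + 81·x − 90·x·z^2 − 108·x·y·z + 54·x·z − 180·x·y·z − 216·x·y^2 + 108·x·y − 30·z^2 − 36·y·z + 18·z − 40·z^3 − 48·y·z^2 + 24·z^2 + 10·y·z^2 + 12·y^2·z − 6·y·z + 45·z + 54·y − 27 + 195·y·z + 234·y^2 − 117·y + 180·y^2·z + 216·y^3 − 108·y^2    [distributive law]
= −81·x·z − 54·x·y + 81·x − 90·x·z^2 − 288·x·y·z − 216·x·y^2 − 6·z^2 + 153·y·z + 63·z − 40·z^3 − 38·y·z^2 + 192·y^2·z − 63·y − 27 + 126·y^2 + 216·y^3    [combine like terms]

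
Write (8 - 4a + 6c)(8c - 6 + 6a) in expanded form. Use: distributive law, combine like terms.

(8 - 4a + 6c)(8c - 6 + 6a)
= 64c - 48 + 48a - 32ac + 24a - 24a^2 + 48c^2 - 36c + 36ac    [distributive law]
= 28c - 48 + 72a + 4ac - 24a^2 + 48c^2    [combine like terms]

28c - 48 + 72a + 4ac - 24a^2 + 48c^2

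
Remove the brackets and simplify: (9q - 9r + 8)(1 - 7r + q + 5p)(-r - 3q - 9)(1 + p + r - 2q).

(9q - 9r + 8)(1 - 7r + q + 5p)(-r - 3q - 9)(1 + p + r - 2q)
= (9q - 63qr + 9q² + 45pq - 9r + 63r² - 9qr - 45pr + 8 - 56r + 8q + 40p)(-r - 3q - 9)(1 + p + r - 2q)    [distributive law]
= (17q - 72qr + 9q² + 45pq - 65r + 63r² - 45pr + 8 + 40p)(-r - 3q - 9)(1 + p + r - 2q)    [combine like terms]
= (-17qr - 51q² - 153q + 72qr² + 216q²r + 648qr - 9q²r - 27q³ - 81q² - 45pqr - 135pq² - 405pq + 65r² + 195qr + 585r - 63r³ - 189qr² - 567r² + 45pr² + 135pqr + 405pr - 8r - 24q - 72 - 40pr - 120pq - 360p)(1 + p + r - 2q)    [distributive law]
= (826qr - 132q² - 177q - 117qr² + 207q²r - 27q³ + 90pqr - 135pq² - 525pq - 502r² + 577r - 63r³ + 45pr² + 365pr - 72 - 360p)(1 + p + r - 2q)    [combine like terms]
= 826qr + 826pqr + 826qr² - 1652q²r - 132q² - 132pq² - 132q²r + 264q³ - 177q - 177pq - 177qr + 354q² - 117qr² - 117pqr² - 117qr³ + 234q²r² + 207q²r + 207pq²r + 207q²r² - 414q³r - 27q³ - 27pq³ - 27q³r + 54q⁴ + 90pqr + 90p²qr + 90pqr² - 180pq²r - 135pq² - 135p²q² - 135pq²r + 270pq³ - 525pq - 525p²q - 525pqr + 1050pq² - 502r² - 502pr² - 502r³ + 1004qr² + 577r + 577pr + 577r² - 1154qr - 63r³ - 63pr³ - 63r⁴ + 126qr³ + 45pr² + 45p²r² + 45pr³ - 90pqr² + 365pr + 365p²r + 365pr² - 730pqr - 72 - 72p - 72r + 144q - 360p - 360p² - 360pr + 720pq    [distributive law]
= -505qr - 339pqr + 1713qr² - 1577q²r + 222q² + 783pq² + 237q³ - 33q + 18pq - 117pqr² + 9qr³ + 441q²r² - 108pq²r - 441q³r + 243pq³ + 54q⁴ + 90p²qr - 135p²q² - 525p²q + 75r² - 92pr² - 565r³ + 505r + 582pr - 18pr³ - 63r⁴ + 45p²r² + 365p²r - 72 - 432p - 360p²    [combine like terms]

-505qr - 339pqr + 1713qr² - 1577q²r + 222q² + 783pq² + 237q³ - 33q + 18pq - 117pqr² + 9qr³ + 441q²r² - 108pq²r - 441q³r + 243pq³ + 54q⁴ + 90p²qr - 135p²q² - 525p²q + 75r² - 92pr² - 565r³ + 505r + 582pr - 18pr³ - 63r⁴ + 45p²r² + 365p²r - 72 - 432p - 360p²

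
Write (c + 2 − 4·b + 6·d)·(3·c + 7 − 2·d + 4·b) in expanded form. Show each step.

3·c^2 + 13·c + 16·c·d − 8·b·c + 14 + 38·d − 20·b + 32·b·d − 16·b^2 − 12·d^2

(c + 2 − 4·b + 6·d)·(3·c + 7 − 2·d + 4·b)
= 3·c^2 + 7·c − 2·c·d + 4·b·c + 6·c + 14 − 4·d + 8·b − 12·b·c − 28·b + 8·b·d − 16·b^2 + 18·c·d + 42·d − 12·d^2 + 24·b·d    [distributive law]
= 3·c^2 + 13·c + 16·c·d − 8·b·c + 14 + 38·d − 20·b + 32·b·d − 16·b^2 − 12·d^2    [combine like terms]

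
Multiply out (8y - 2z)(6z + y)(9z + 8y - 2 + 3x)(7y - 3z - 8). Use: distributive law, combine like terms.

906y^2z^2 - 1710yz^3 - 2100yz^2 + 2888y^3z - 4116y^2z + 736yz + 894xy^2z - 666xyz^2 - 1104xyz + 448y^4 - 624y^3 + 128y^2 + 168xy^3 - 192xy^2 + 324z^4 + 792z^3 - 192z^2 + 108xz^3 + 288xz^2

(8y - 2z)(6z + y)(9z + 8y - 2 + 3x)(7y - 3z - 8)
= (48yz + 8y^2 - 12z^2 - 2yz)(9z + 8y - 2 + 3x)(7y - 3z - 8)    [distributive law]
= (46yz + 8y^2 - 12z^2)(9z + 8y - 2 + 3x)(7y - 3z - 8)    [combine like terms]
= (414yz^2 + 368y^2z - 92yz + 138xyz + 72y^2z + 64y^3 - 16y^2 + 24xy^2 - 108z^3 - 96yz^2 + 24z^2 - 36xz^2)(7y - 3z - 8)    [distributive law]
= (318yz^2 + 440y^2z - 92yz + 138xyz + 64y^3 - 16y^2 + 24xy^2 - 108z^3 + 24z^2 - 36xz^2)(7y - 3z - 8)    [combine like terms]
= 2226y^2z^2 - 954yz^3 - 2544yz^2 + 3080y^3z - 1320y^2z^2 - 3520y^2z - 644y^2z + 276yz^2 + 736yz + 966xy^2z - 414xyz^2 - 1104xyz + 448y^4 - 192y^3z - 512y^3 - 112y^3 + 48y^2z + 128y^2 + 168xy^3 - 72xy^2z - 192xy^2 - 756yz^3 + 324z^4 + 864z^3 + 168yz^2 - 72z^3 - 192z^2 - 252xyz^2 + 108xz^3 + 288xz^2    [distributive law]
= 906y^2z^2 - 1710yz^3 - 2100yz^2 + 2888y^3z - 4116y^2z + 736yz + 894xy^2z - 666xyz^2 - 1104xyz + 448y^4 - 624y^3 + 128y^2 + 168xy^3 - 192xy^2 + 324z^4 + 792z^3 - 192z^2 + 108xz^3 + 288xz^2    [combine like terms]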